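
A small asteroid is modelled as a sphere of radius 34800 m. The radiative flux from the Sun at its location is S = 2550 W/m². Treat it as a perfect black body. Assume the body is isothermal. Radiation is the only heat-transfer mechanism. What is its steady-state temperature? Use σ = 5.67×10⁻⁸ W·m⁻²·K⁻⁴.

At equilibrium, absorbed power = emitted power.
Absorbing cross-section = πr² = 3.805×10⁹ m²; emitting surface = 4πr² = 1.522×10¹⁰ m² (ratio 4).
S·A_cross = εσ·A_surf·T⁴  ⇒  T⁴ = S/(4σ).
T⁴ = 1.00·2550/(4·5.67×10⁻⁸) = 1.124×10¹⁰ K⁴.
T = (1.124×10¹⁰)^(1/4).

T ≈ 326 K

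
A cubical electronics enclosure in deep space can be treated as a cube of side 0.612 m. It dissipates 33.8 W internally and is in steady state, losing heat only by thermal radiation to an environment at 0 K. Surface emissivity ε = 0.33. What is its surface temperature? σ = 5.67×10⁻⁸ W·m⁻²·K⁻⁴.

T ≈ 168 K

Steady state: internal power = radiated power, P = εσA T⁴.
Radiating area A = 6L² = 2.247 m².
T⁴ = P/(εσA) = 33.8/(0.33·5.67×10⁻⁸·2.247) = 8.038×10⁸ K⁴.
T = (8.038×10⁸)^(1/4).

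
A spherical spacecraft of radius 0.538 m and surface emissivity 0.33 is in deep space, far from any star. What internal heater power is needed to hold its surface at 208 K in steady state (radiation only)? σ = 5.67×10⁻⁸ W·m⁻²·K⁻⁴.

P = εσ·4πr²·T⁴.
4πr² = 3.637 m²; T⁴ = 1.872×10⁹ K⁴.
P = 0.33·5.67×10⁻⁸·3.637·1.872×10⁹.

P ≈ 127 W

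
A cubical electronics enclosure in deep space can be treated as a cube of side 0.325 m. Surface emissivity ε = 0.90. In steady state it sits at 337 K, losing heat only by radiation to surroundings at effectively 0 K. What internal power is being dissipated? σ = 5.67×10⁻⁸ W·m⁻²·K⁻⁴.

P ≈ 417 W

Steady state: P = εσA T⁴.
A = 6L² = 0.6338 m²; T⁴ = (337)⁴ = 1.290×10¹⁰ K⁴.
P = 0.90 × 5.67×10⁻⁸ × 0.6338 × 1.290×10¹⁰.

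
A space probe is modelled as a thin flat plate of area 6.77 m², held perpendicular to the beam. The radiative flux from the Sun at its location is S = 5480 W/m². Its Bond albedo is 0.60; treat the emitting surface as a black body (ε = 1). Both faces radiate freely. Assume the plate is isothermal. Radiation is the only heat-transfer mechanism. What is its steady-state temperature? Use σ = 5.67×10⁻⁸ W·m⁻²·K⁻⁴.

At equilibrium, absorbed power = emitted power.
Absorbing cross-section = A = 6.770 m²; emitting surface = 2A = 13.54 m² (ratio 2).
(1−a)S·A_cross = εσ·A_surf·T⁴  ⇒  T⁴ = (1−a)S/(2σ).
T⁴ = 0.400·5480/(2·5.67×10⁻⁸) = 1.933×10¹⁰ K⁴.
T = (1.933×10¹⁰)^(1/4).

T ≈ 373 K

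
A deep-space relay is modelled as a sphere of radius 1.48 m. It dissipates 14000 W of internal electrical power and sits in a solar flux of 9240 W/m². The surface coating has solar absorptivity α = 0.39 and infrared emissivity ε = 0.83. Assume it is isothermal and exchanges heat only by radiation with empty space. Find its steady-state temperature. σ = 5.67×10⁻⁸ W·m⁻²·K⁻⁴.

T ≈ 416 K

At steady state, absorbed solar power + internal power = radiated power.
Absorbed: α·S·A_cross = 0.39·9240·6.881 = 24800 W (cross-section πr²).
Total input = 24800 + 14000 = 38800 W.
Radiated: εσ·A_surf·T⁴ with A_surf = 4πr² = 27.53 m².
T⁴ = 38800/(0.83·5.67×10⁻⁸·27.53) = 2.995×10¹⁰ K⁴.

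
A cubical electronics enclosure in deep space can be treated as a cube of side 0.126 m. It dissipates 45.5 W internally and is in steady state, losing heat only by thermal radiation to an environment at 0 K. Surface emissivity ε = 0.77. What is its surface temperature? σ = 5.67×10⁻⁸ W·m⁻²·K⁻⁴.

T ≈ 323 K

Steady state: internal power = radiated power, P = εσA T⁴.
Radiating area A = 6L² = 0.09526 m².
T⁴ = P/(εσA) = 45.5/(0.77·5.67×10⁻⁸·0.09526) = 1.094×10¹⁰ K⁴.
T = (1.094×10¹⁰)^(1/4).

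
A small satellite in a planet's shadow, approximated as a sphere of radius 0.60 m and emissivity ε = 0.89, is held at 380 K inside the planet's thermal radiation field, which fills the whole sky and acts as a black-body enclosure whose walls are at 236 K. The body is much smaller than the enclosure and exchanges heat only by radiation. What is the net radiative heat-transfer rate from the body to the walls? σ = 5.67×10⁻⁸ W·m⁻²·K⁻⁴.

For a small grey body in a large enclosure: P_net = εσA(T_body⁴ − T_wall⁴).
A = 4πr² = 4.524 m²; T_body⁴ − T_wall⁴ = 2.085×10¹⁰ − 3.102×10⁹ = 1.775×10¹⁰ K⁴.
|P_net| = 0.89·5.67×10⁻⁸·4.524·1.775×10¹⁰.

P_net ≈ 4050 W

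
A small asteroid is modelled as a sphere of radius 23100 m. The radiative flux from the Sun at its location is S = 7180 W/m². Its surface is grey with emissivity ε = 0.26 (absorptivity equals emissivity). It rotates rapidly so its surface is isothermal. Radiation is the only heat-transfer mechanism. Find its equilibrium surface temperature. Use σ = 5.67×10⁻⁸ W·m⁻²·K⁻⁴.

At equilibrium, absorbed power = emitted power.
Absorbing cross-section = πr² = 1.676×10⁹ m²; emitting surface = 4πr² = 6.706×10⁹ m² (ratio 4).
εS·A_cross = εσ·A_surf·T⁴  ⇒  T⁴ = S/(4σ)   (ε cancels).
T⁴ = 7180/(4·5.67×10⁻⁸) = 3.166×10¹⁰ K⁴.
T = (3.166×10¹⁰)^(1/4).

T ≈ 422 K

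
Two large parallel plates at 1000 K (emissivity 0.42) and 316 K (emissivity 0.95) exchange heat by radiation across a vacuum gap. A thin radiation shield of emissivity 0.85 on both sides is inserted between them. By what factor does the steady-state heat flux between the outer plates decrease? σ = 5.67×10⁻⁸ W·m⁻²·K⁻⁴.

factor ≈ 1.56

Without shield: q₀ = σΔ(T⁴)/(1/ε₁+1/ε₂−1) with denominator 2.434.
With shield the two gaps are in series; the resistances add: (1/ε₁+1/ε_s−1)+(1/ε_s+1/ε₂−1) = 2.557+1.229 = 3.787.
Heat-flux ratio q₀/q = 3.787/2.434.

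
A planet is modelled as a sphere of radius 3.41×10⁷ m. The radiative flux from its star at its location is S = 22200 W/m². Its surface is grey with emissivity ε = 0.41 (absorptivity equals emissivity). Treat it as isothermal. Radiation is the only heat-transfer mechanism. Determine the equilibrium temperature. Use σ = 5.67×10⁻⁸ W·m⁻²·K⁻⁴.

T ≈ 559 K

At equilibrium, absorbed power = emitted power.
Absorbing cross-section = πr² = 3.653×10¹⁵ m²; emitting surface = 4πr² = 1.461×10¹⁶ m² (ratio 4).
εS·A_cross = εσ·A_surf·T⁴  ⇒  T⁴ = S/(4σ)   (ε cancels).
T⁴ = 22200/(4·5.67×10⁻⁸) = 9.788×10¹⁰ K⁴.
T = (9.788×10¹⁰)^(1/4).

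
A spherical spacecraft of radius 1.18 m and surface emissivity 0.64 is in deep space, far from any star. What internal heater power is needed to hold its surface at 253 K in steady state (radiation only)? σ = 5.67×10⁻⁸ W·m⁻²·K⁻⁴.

P = εσ·4πr²·T⁴.
4πr² = 17.50 m²; T⁴ = 4.097×10⁹ K⁴.
P = 0.64·5.67×10⁻⁸·17.50·4.097×10⁹.

P ≈ 2600 W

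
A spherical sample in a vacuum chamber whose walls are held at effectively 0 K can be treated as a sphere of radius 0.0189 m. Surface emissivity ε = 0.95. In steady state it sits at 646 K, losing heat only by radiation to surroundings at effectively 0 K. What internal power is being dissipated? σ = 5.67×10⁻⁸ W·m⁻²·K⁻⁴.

P ≈ 42.1 W

Steady state: P = εσA T⁴.
A = 4πr² = 0.004489 m²; T⁴ = (646)⁴ = 1.742×10¹¹ K⁴.
P = 0.95 × 5.67×10⁻⁸ × 0.004489 × 1.742×10¹¹.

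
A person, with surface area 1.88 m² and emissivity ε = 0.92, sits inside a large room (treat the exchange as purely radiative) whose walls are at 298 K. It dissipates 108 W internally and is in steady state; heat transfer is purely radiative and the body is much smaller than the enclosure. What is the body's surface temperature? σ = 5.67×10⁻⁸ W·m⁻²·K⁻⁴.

For a small grey body in a large enclosure, net radiated power = εσA(T⁴ − T_w⁴).
Steady state: P = εσA(T⁴ − T_w⁴) with A = 1.88 m².
T⁴ = P/(εσA) + T_w⁴ = 108/(0.92·5.67×10⁻⁸·1.880) + (298)⁴
    = 1.101×10⁹ + 7.886×10⁹ = 8.987×10⁹ K⁴.

T ≈ 308 K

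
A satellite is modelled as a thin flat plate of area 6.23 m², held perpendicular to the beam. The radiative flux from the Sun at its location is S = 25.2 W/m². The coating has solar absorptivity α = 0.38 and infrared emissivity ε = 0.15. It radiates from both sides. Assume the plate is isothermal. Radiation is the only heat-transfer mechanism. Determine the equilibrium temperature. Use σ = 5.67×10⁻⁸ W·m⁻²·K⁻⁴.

At equilibrium, absorbed power = emitted power.
Absorbing cross-section = A = 6.230 m²; emitting surface = 2A = 12.46 m² (ratio 2).
αS·A_cross = εσ·A_surf·T⁴  ⇒  T⁴ = αS/(ε·2σ).
T⁴ = 0.380·25.2/(0.15·2·5.67×10⁻⁸) = 5.630×10⁸ K⁴.
T = (5.630×10⁸)^(1/4).

T ≈ 154 K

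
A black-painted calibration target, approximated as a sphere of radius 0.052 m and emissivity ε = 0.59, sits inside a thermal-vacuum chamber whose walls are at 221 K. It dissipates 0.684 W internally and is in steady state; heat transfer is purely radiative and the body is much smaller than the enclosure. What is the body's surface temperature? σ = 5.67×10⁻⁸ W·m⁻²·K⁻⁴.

T ≈ 234 K

For a small grey body in a large enclosure, net radiated power = εσA(T⁴ − T_w⁴).
Steady state: P = εσA(T⁴ − T_w⁴) with A = 4πr² = 0.03398 m².
T⁴ = P/(εσA) + T_w⁴ = 0.684/(0.59·5.67×10⁻⁸·0.03398) + (221)⁴
    = 6.017×10⁸ + 2.385×10⁹ = 2.987×10⁹ K⁴.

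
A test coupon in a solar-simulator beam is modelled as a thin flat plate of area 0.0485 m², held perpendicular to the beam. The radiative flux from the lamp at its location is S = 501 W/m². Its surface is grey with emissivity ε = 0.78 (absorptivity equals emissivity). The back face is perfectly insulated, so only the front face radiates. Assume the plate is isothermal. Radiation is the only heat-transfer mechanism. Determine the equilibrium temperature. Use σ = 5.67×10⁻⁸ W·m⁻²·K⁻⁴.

T ≈ 307 K

At equilibrium, absorbed power = emitted power.
Absorbing cross-section = A = 0.04850 m²; emitting surface = A = 0.04850 m² (ratio 1).
εS·A_cross = εσ·A_surf·T⁴  ⇒  T⁴ = S/(1σ)   (ε cancels).
T⁴ = 501/(1·5.67×10⁻⁸) = 8.836×10⁹ K⁴.
T = (8.836×10⁹)^(1/4).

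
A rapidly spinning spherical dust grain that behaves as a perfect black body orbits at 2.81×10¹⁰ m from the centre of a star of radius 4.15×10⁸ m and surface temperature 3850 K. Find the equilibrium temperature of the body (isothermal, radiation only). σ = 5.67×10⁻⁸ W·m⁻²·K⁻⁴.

T ≈ 331 K

The star's surface emits σT_*⁴; at distance d the flux is S = σT_*⁴(R_*/d)².
S = 5.67×10⁻⁸·(3850)⁴·(4.15×10⁸/2.81×10¹⁰)² = 2717 W/m².
For an isothermal sphere T⁴ = (1−a)S/(4σ) = 1.198×10¹⁰ K⁴.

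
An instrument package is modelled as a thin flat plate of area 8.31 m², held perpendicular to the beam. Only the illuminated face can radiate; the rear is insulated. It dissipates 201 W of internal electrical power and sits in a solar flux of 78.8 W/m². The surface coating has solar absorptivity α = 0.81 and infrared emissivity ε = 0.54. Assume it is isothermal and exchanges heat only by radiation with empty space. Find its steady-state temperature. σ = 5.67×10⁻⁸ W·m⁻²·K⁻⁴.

At steady state, absorbed solar power + internal power = radiated power.
Absorbed: α·S·A_cross = 0.81·78.8·8.310 = 530.4 W (cross-section A).
Total input = 530.4 + 201 = 731.4 W.
Radiated: εσ·A_surf·T⁴ with A_surf = A = 8.310 m².
T⁴ = 731.4/(0.54·5.67×10⁻⁸·8.310) = 2.875×10⁹ K⁴.

T ≈ 232 K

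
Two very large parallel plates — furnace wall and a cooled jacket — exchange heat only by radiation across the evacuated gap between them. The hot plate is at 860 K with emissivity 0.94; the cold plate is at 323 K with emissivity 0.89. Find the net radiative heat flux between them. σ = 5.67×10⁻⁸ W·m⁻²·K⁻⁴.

For two infinite grey parallel plates, q = σ(T₁⁴ − T₂⁴)/(1/ε₁ + 1/ε₂ − 1).
T₁⁴ − T₂⁴ = 5.470×10¹¹ − 1.088×10¹⁰ = 5.361×10¹¹ K⁴.
1/ε₁ + 1/ε₂ − 1 = 1.064 + 1.124 − 1 = 1.187.
q = 5.67×10⁻⁸ × 5.361×10¹¹ / 1.187.

q ≈ 25600 W/m²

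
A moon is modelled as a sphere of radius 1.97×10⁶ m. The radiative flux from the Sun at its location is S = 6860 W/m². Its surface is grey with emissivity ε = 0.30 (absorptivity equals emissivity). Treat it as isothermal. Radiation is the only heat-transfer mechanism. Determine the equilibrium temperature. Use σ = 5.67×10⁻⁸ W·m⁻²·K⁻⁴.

At equilibrium, absorbed power = emitted power.
Absorbing cross-section = πr² = 1.219×10¹³ m²; emitting surface = 4πr² = 4.877×10¹³ m² (ratio 4).
εS·A_cross = εσ·A_surf·T⁴  ⇒  T⁴ = S/(4σ)   (ε cancels).
T⁴ = 6860/(4·5.67×10⁻⁸) = 3.025×10¹⁰ K⁴.
T = (3.025×10¹⁰)^(1/4).

T ≈ 417 K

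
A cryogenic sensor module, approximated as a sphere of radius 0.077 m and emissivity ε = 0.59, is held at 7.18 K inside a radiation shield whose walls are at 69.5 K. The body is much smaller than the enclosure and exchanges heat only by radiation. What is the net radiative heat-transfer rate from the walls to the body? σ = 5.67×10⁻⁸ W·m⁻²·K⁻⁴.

For a small grey body in a large enclosure: P_net = εσA(T_body⁴ − T_wall⁴).
A = 4πr² = 0.07451 m²; T_body⁴ − T_wall⁴ = 2658 − 2.333×10⁷ = -2.333×10⁷ K⁴.
|P_net| = 0.59·5.67×10⁻⁸·0.07451·2.333×10⁷.

P_net ≈ 0.0581 W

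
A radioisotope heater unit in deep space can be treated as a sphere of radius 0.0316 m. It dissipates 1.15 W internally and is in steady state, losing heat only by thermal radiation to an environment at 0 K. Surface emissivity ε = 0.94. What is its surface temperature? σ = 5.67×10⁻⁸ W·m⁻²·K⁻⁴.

Steady state: internal power = radiated power, P = εσA T⁴.
Radiating area A = 4πr² = 0.01255 m².
T⁴ = P/(εσA) = 1.15/(0.94·5.67×10⁻⁸·0.01255) = 1.720×10⁹ K⁴.
T = (1.720×10⁹)^(1/4).

T ≈ 204 K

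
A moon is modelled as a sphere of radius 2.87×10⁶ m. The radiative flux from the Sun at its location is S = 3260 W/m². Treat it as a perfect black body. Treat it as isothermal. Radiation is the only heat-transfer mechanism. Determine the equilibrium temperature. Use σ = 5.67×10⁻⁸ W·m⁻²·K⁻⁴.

T ≈ 346 K

At equilibrium, absorbed power = emitted power.
Absorbing cross-section = πr² = 2.588×10¹³ m²; emitting surface = 4πr² = 1.035×10¹⁴ m² (ratio 4).
S·A_cross = εσ·A_surf·T⁴  ⇒  T⁴ = S/(4σ).
T⁴ = 1.00·3260/(4·5.67×10⁻⁸) = 1.437×10¹⁰ K⁴.
T = (1.437×10¹⁰)^(1/4).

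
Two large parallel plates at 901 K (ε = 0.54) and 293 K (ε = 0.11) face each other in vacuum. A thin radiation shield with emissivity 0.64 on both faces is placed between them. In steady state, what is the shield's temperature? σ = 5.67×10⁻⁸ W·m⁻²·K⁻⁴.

In steady state the net flux on the hot side equals that on the cold side.
σ(T₁⁴−T_s⁴)/D₁ = σ(T_s⁴−T₂⁴)/D₂, with D₁ = 1/ε₁+1/ε_s−1 = 2.414, D₂ = 1/ε_s+1/ε₂−1 = 9.653.
Solve for T_s⁴: T_s⁴ = (D₂·T₁⁴ + D₁·T₂⁴)/(D₁+D₂) = 5.286×10¹¹ K⁴.

T_s ≈ 853 K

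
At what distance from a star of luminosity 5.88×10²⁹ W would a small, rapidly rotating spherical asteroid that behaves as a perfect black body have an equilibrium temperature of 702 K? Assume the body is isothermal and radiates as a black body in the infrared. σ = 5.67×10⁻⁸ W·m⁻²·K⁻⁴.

d ≈ 9.22×10¹¹ m

For an isothermal black-emitting sphere, (1−a)S·πr² = σ·4πr²·T⁴ ⇒ S = 4σT⁴/(1−a).
S = 4·5.67×10⁻⁸·(702)⁴/1.00 = 55080 W/m².
Flux falls as S = L/(4πd²), so d = √(L/(4πS)) = √(5.88×10²⁹/(4π·55080)).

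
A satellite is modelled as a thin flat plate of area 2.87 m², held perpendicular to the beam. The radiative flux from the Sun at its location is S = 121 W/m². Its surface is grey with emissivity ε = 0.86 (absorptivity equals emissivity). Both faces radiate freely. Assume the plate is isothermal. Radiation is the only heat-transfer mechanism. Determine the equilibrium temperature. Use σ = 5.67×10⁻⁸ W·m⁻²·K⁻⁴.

T ≈ 181 K

At equilibrium, absorbed power = emitted power.
Absorbing cross-section = A = 2.870 m²; emitting surface = 2A = 5.740 m² (ratio 2).
εS·A_cross = εσ·A_surf·T⁴  ⇒  T⁴ = S/(2σ)   (ε cancels).
T⁴ = 121/(2·5.67×10⁻⁸) = 1.067×10⁹ K⁴.
T = (1.067×10⁹)^(1/4).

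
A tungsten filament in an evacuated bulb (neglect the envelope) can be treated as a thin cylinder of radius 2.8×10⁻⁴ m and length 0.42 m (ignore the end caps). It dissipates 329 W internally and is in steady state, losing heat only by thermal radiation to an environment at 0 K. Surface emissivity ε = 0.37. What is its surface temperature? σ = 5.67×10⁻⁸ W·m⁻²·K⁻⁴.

T ≈ 2150 K

Steady state: internal power = radiated power, P = εσA T⁴.
Radiating area A = 2πrL = 7.389×10⁻⁴ m².
T⁴ = P/(εσA) = 329/(0.37·5.67×10⁻⁸·7.389×10⁻⁴) = 2.122×10¹³ K⁴.
T = (2.122×10¹³)^(1/4).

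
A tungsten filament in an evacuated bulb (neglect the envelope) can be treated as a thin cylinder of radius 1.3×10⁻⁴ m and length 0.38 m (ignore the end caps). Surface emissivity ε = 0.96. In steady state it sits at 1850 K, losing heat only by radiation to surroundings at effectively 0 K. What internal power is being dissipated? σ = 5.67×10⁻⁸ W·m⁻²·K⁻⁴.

P ≈ 198 W

Steady state: P = εσA T⁴.
A = 2πrL = 3.104×10⁻⁴ m²; T⁴ = (1850)⁴ = 1.171×10¹³ K⁴.
P = 0.96 × 5.67×10⁻⁸ × 3.104×10⁻⁴ × 1.171×10¹³.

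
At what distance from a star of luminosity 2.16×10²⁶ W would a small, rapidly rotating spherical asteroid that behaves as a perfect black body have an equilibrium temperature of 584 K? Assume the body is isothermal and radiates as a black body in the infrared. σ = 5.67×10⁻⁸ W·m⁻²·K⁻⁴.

d ≈ 2.55×10¹⁰ m

For an isothermal black-emitting sphere, (1−a)S·πr² = σ·4πr²·T⁴ ⇒ S = 4σT⁴/(1−a).
S = 4·5.67×10⁻⁸·(584)⁴/1.00 = 26380 W/m².
Flux falls as S = L/(4πd²), so d = √(L/(4πS)) = √(2.16×10²⁶/(4π·26380)).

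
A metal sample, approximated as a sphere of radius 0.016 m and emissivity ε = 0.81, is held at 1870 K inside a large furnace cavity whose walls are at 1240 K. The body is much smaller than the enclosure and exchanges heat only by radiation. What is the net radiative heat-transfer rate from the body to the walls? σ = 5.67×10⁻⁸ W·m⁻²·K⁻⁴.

P_net ≈ 1460 W

For a small grey body in a large enclosure: P_net = εσA(T_body⁴ − T_wall⁴).
A = 4πr² = 0.003217 m²; T_body⁴ − T_wall⁴ = 1.223×10¹³ − 2.364×10¹² = 9.864×10¹² K⁴.
|P_net| = 0.81·5.67×10⁻⁸·0.003217·9.864×10¹².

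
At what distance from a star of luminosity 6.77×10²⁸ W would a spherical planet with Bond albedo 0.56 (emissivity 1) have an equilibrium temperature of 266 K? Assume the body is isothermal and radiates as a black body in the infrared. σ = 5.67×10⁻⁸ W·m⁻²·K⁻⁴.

d ≈ 1.44×10¹² m

For an isothermal black-emitting sphere, (1−a)S·πr² = σ·4πr²·T⁴ ⇒ S = 4σT⁴/(1−a).
S = 4·5.67×10⁻⁸·(266)⁴/0.440 = 2581 W/m².
Flux falls as S = L/(4πd²), so d = √(L/(4πS)) = √(6.77×10²⁸/(4π·2581)).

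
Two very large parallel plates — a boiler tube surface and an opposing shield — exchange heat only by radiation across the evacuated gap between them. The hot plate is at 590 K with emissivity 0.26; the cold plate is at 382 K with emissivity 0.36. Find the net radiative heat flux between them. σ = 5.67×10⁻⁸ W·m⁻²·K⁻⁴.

For two infinite grey parallel plates, q = σ(T₁⁴ − T₂⁴)/(1/ε₁ + 1/ε₂ − 1).
T₁⁴ − T₂⁴ = 1.212×10¹¹ − 2.129×10¹⁰ = 9.988×10¹⁰ K⁴.
1/ε₁ + 1/ε₂ − 1 = 3.846 + 2.778 − 1 = 5.624.
q = 5.67×10⁻⁸ × 9.988×10¹⁰ / 5.624.

q ≈ 1010 W/m²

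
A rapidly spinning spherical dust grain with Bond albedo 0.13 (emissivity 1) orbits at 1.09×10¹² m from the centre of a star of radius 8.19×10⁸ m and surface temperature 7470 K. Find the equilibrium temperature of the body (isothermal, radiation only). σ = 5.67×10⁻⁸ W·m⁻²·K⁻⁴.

T ≈ 140 K

The star's surface emits σT_*⁴; at distance d the flux is S = σT_*⁴(R_*/d)².
S = 5.67×10⁻⁸·(7470)⁴·(8.19×10⁸/1.09×10¹²)² = 99.67 W/m².
For an isothermal sphere T⁴ = (1−a)S/(4σ) = 3.823×10⁸ K⁴.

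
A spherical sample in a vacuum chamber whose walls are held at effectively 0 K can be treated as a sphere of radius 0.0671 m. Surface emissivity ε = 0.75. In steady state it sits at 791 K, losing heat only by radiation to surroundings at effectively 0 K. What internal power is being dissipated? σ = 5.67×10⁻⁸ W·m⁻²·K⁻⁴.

P ≈ 942 W

Steady state: P = εσA T⁴.
A = 4πr² = 0.05658 m²; T⁴ = (791)⁴ = 3.915×10¹¹ K⁴.
P = 0.75 × 5.67×10⁻⁸ × 0.05658 × 3.915×10¹¹.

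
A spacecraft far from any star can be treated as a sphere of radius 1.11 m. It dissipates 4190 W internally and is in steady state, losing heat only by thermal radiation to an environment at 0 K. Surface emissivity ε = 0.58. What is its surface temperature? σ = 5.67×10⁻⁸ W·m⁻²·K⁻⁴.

Steady state: internal power = radiated power, P = εσA T⁴.
Radiating area A = 4πr² = 15.48 m².
T⁴ = P/(εσA) = 4190/(0.58·5.67×10⁻⁸·15.48) = 8.229×10⁹ K⁴.
T = (8.229×10⁹)^(1/4).

T ≈ 301 K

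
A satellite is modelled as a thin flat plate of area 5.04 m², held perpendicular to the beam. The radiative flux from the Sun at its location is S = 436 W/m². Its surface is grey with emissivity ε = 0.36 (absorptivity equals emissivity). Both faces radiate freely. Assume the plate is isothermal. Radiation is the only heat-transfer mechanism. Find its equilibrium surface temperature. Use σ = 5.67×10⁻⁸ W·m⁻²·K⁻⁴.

T ≈ 249 K

At equilibrium, absorbed power = emitted power.
Absorbing cross-section = A = 5.040 m²; emitting surface = 2A = 10.08 m² (ratio 2).
εS·A_cross = εσ·A_surf·T⁴  ⇒  T⁴ = S/(2σ)   (ε cancels).
T⁴ = 436/(2·5.67×10⁻⁸) = 3.845×10⁹ K⁴.
T = (3.845×10⁹)^(1/4).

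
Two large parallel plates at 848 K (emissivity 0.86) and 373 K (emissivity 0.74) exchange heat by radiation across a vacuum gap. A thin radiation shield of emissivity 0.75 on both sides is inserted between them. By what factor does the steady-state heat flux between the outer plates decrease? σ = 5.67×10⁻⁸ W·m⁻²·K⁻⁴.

factor ≈ 2.10

Without shield: q₀ = σΔ(T⁴)/(1/ε₁+1/ε₂−1) with denominator 1.514.
With shield the two gaps are in series; the resistances add: (1/ε₁+1/ε_s−1)+(1/ε_s+1/ε₂−1) = 1.496+1.685 = 3.181.
Heat-flux ratio q₀/q = 3.181/1.514.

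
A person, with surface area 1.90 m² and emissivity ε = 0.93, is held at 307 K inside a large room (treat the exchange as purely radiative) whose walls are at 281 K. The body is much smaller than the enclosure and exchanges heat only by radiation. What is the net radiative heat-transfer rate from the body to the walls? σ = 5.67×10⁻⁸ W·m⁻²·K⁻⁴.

For a small grey body in a large enclosure: P_net = εσA(T_body⁴ − T_wall⁴).
A = 1.90 m²; T_body⁴ − T_wall⁴ = 8.883×10⁹ − 6.235×10⁹ = 2.648×10⁹ K⁴.
|P_net| = 0.93·5.67×10⁻⁸·1.900·2.648×10⁹.

P_net ≈ 265 W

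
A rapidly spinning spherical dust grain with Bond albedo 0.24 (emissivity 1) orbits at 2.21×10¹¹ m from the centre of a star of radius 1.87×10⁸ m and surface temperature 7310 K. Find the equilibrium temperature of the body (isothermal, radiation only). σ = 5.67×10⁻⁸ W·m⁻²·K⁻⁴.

The star's surface emits σT_*⁴; at distance d the flux is S = σT_*⁴(R_*/d)².
S = 5.67×10⁻⁸·(7310)⁴·(1.87×10⁸/2.21×10¹¹)² = 115.9 W/m².
For an isothermal sphere T⁴ = (1−a)S/(4σ) = 3.884×10⁸ K⁴.

T ≈ 140 K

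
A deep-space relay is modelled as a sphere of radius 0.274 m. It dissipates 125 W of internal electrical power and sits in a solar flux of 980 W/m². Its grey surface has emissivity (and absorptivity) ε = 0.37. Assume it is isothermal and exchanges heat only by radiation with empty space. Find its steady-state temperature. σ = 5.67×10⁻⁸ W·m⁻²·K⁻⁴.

T ≈ 321 K

At steady state, absorbed solar power + internal power = radiated power.
Absorbed: α·S·A_cross = 0.37·980·0.2359 = 85.52 W (cross-section πr²).
Total input = 85.52 + 125 = 210.5 W.
Radiated: εσ·A_surf·T⁴ with A_surf = 4πr² = 0.9434 m².
T⁴ = 210.5/(0.37·5.67×10⁻⁸·0.9434) = 1.064×10¹⁰ K⁴.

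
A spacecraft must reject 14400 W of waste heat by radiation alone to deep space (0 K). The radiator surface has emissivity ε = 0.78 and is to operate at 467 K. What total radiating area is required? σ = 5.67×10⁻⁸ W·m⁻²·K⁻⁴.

P = εσA T⁴ ⇒ A = P/(εσT⁴).
T⁴ = 4.756×10¹⁰ K⁴.
A = 14400/(0.78 × 5.67×10⁻⁸ × 4.756×10¹⁰).

A ≈ 6.85 m²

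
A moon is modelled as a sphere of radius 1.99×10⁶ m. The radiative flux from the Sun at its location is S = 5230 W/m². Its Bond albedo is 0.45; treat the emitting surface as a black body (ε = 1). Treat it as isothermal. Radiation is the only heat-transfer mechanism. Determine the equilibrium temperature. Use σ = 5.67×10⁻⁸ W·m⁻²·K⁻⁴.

At equilibrium, absorbed power = emitted power.
Absorbing cross-section = πr² = 1.244×10¹³ m²; emitting surface = 4πr² = 4.976×10¹³ m² (ratio 4).
(1−a)S·A_cross = εσ·A_surf·T⁴  ⇒  T⁴ = (1−a)S/(4σ).
T⁴ = 0.550·5230/(4·5.67×10⁻⁸) = 1.268×10¹⁰ K⁴.
T = (1.268×10¹⁰)^(1/4).

T ≈ 336 K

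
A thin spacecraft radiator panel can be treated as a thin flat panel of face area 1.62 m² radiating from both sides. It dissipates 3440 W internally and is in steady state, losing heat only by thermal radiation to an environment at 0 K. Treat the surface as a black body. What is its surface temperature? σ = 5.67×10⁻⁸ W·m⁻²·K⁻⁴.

T ≈ 370 K

Steady state: internal power = radiated power, P = εσA T⁴.
Radiating area A = 2·1.62 = 3.240 m².
T⁴ = P/(εσA) = 3440/(1.0·5.67×10⁻⁸·3.240) = 1.873×10¹⁰ K⁴.
T = (1.873×10¹⁰)^(1/4).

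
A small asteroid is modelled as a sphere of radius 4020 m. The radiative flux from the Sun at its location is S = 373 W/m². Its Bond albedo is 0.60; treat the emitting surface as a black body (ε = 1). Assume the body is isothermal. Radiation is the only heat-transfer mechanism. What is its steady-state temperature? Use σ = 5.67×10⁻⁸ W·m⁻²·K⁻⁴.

At equilibrium, absorbed power = emitted power.
Absorbing cross-section = πr² = 5.077×10⁷ m²; emitting surface = 4πr² = 2.031×10⁸ m² (ratio 4).
(1−a)S·A_cross = εσ·A_surf·T⁴  ⇒  T⁴ = (1−a)S/(4σ).
T⁴ = 0.400·373/(4·5.67×10⁻⁸) = 6.578×10⁸ K⁴.
T = (6.578×10⁸)^(1/4).

T ≈ 160 K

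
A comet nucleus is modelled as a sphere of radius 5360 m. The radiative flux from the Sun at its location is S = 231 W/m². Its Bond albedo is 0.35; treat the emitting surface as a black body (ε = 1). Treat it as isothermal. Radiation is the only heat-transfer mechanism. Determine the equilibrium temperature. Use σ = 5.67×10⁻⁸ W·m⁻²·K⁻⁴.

At equilibrium, absorbed power = emitted power.
Absorbing cross-section = πr² = 9.026×10⁷ m²; emitting surface = 4πr² = 3.610×10⁸ m² (ratio 4).
(1−a)S·A_cross = εσ·A_surf·T⁴  ⇒  T⁴ = (1−a)S/(4σ).
T⁴ = 0.650·231/(4·5.67×10⁻⁸) = 6.620×10⁸ K⁴.
T = (6.620×10⁸)^(1/4).

T ≈ 160 K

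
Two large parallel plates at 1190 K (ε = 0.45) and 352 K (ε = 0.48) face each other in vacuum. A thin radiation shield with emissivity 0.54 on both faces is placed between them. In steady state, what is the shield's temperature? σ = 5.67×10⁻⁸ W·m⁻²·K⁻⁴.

In steady state the net flux on the hot side equals that on the cold side.
σ(T₁⁴−T_s⁴)/D₁ = σ(T_s⁴−T₂⁴)/D₂, with D₁ = 1/ε₁+1/ε_s−1 = 3.074, D₂ = 1/ε_s+1/ε₂−1 = 2.935.
Solve for T_s⁴: T_s⁴ = (D₂·T₁⁴ + D₁·T₂⁴)/(D₁+D₂) = 9.873×10¹¹ K⁴.

T_s ≈ 997 K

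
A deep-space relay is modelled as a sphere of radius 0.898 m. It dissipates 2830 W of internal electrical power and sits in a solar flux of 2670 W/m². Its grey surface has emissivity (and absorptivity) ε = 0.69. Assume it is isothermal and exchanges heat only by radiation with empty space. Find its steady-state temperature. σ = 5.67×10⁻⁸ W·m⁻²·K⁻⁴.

At steady state, absorbed solar power + internal power = radiated power.
Absorbed: α·S·A_cross = 0.69·2670·2.533 = 4667 W (cross-section πr²).
Total input = 4667 + 2830 = 7497 W.
Radiated: εσ·A_surf·T⁴ with A_surf = 4πr² = 10.13 m².
T⁴ = 7497/(0.69·5.67×10⁻⁸·10.13) = 1.891×10¹⁰ K⁴.

T ≈ 371 K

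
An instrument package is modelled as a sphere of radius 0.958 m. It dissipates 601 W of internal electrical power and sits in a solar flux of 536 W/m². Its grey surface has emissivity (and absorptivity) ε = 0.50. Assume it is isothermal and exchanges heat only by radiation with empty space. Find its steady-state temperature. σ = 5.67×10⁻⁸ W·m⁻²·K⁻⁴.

T ≈ 255 K

At steady state, absorbed solar power + internal power = radiated power.
Absorbed: α·S·A_cross = 0.50·536·2.883 = 772.7 W (cross-section πr²).
Total input = 772.7 + 601 = 1374 W.
Radiated: εσ·A_surf·T⁴ with A_surf = 4πr² = 11.53 m².
T⁴ = 1374/(0.50·5.67×10⁻⁸·11.53) = 4.201×10⁹ K⁴.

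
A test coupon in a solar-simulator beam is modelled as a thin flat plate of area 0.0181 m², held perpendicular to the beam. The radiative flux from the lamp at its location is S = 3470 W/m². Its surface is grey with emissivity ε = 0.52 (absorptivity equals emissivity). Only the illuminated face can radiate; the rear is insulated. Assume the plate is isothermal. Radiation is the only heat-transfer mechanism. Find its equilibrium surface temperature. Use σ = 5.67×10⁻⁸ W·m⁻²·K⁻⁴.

T ≈ 497 K

At equilibrium, absorbed power = emitted power.
Absorbing cross-section = A = 0.01810 m²; emitting surface = A = 0.01810 m² (ratio 1).
εS·A_cross = εσ·A_surf·T⁴  ⇒  T⁴ = S/(1σ)   (ε cancels).
T⁴ = 3470/(1·5.67×10⁻⁸) = 6.120×10¹⁰ K⁴.
T = (6.120×10¹⁰)^(1/4).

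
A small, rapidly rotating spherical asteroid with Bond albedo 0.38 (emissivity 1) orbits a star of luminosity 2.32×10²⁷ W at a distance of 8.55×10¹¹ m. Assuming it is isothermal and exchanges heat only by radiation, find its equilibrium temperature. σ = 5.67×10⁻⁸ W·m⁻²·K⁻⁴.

First find the stellar flux at distance d: S = L/(4πd²) = 2.32×10²⁷/(4π·(8.55×10¹¹)²) = 252.5 W/m².
For an isothermal sphere, absorbed (1−a)S·πr² = emitted σ·4πr²·T⁴, so T⁴ = (1−a)S/(4σ).
T⁴ = 0.620·252.5/(4·5.67×10⁻⁸) = 6.904×10⁸ K⁴.

T ≈ 162 K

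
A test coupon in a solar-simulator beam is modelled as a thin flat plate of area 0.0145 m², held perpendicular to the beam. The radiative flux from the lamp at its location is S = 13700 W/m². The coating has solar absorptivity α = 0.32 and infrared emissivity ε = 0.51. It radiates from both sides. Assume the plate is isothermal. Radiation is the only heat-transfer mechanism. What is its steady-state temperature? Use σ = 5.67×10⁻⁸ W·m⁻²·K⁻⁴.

T ≈ 525 K

At equilibrium, absorbed power = emitted power.
Absorbing cross-section = A = 0.01450 m²; emitting surface = 2A = 0.02900 m² (ratio 2).
αS·A_cross = εσ·A_surf·T⁴  ⇒  T⁴ = αS/(ε·2σ).
T⁴ = 0.320·13700/(0.51·2·5.67×10⁻⁸) = 7.580×10¹⁰ K⁴.
T = (7.580×10¹⁰)^(1/4).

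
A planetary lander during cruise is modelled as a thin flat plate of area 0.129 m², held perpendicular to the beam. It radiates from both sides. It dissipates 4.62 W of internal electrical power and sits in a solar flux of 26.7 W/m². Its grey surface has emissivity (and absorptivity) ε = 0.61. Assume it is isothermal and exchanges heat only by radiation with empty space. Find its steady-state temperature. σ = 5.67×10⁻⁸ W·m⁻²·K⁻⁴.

At steady state, absorbed solar power + internal power = radiated power.
Absorbed: α·S·A_cross = 0.61·26.7·0.1290 = 2.101 W (cross-section A).
Total input = 2.101 + 4.62 = 6.721 W.
Radiated: εσ·A_surf·T⁴ with A_surf = 2A = 0.2580 m².
T⁴ = 6.721/(0.61·5.67×10⁻⁸·0.2580) = 7.532×10⁸ K⁴.

T ≈ 166 K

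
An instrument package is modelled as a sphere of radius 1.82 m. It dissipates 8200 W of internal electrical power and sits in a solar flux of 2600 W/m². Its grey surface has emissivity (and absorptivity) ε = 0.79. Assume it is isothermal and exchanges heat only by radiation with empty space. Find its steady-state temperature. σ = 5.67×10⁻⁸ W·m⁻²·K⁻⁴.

At steady state, absorbed solar power + internal power = radiated power.
Absorbed: α·S·A_cross = 0.79·2600·10.41 = 21370 W (cross-section πr²).
Total input = 21370 + 8200 = 29570 W.
Radiated: εσ·A_surf·T⁴ with A_surf = 4πr² = 41.62 m².
T⁴ = 29570/(0.79·5.67×10⁻⁸·41.62) = 1.586×10¹⁰ K⁴.

T ≈ 355 K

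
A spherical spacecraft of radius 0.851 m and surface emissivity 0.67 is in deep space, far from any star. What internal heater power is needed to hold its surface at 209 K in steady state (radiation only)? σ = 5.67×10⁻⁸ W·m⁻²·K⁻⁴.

P = εσ·4πr²·T⁴.
4πr² = 9.101 m²; T⁴ = 1.908×10⁹ K⁴.
P = 0.67·5.67×10⁻⁸·9.101·1.908×10⁹.

P ≈ 660 W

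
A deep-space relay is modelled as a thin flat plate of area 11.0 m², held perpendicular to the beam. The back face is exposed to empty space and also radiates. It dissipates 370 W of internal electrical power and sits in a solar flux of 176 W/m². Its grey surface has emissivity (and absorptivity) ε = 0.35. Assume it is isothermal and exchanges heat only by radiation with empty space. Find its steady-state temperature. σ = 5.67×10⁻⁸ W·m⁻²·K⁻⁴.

T ≈ 221 K

At steady state, absorbed solar power + internal power = radiated power.
Absorbed: α·S·A_cross = 0.35·176·11.00 = 677.6 W (cross-section A).
Total input = 677.6 + 370 = 1048 W.
Radiated: εσ·A_surf·T⁴ with A_surf = 2A = 22.00 m².
T⁴ = 1048/(0.35·5.67×10⁻⁸·22.00) = 2.400×10⁹ K⁴.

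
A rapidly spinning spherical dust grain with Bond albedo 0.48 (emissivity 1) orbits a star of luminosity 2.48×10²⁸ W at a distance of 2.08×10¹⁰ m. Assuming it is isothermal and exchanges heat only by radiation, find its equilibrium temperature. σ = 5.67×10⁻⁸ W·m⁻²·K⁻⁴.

First find the stellar flux at distance d: S = L/(4πd²) = 2.48×10²⁸/(4π·(2.08×10¹⁰)²) = 4.562×10⁶ W/m².
For an isothermal sphere, absorbed (1−a)S·πr² = emitted σ·4πr²·T⁴, so T⁴ = (1−a)S/(4σ).
T⁴ = 0.520·4.562×10⁶/(4·5.67×10⁻⁸) = 1.046×10¹³ K⁴.

T ≈ 1800 K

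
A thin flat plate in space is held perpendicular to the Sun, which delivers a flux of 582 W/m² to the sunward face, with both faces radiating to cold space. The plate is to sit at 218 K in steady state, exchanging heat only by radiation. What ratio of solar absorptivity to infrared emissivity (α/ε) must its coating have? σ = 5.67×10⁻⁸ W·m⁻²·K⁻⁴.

α/ε ≈ 0.440

Balance: αS·A = εσ·2A·T⁴ ⇒ α/ε = 2σT⁴/S.
α/ε = 2·5.67×10⁻⁸·(218)⁴/582 = 2·5.67×10⁻⁸·2.259×10⁹/582.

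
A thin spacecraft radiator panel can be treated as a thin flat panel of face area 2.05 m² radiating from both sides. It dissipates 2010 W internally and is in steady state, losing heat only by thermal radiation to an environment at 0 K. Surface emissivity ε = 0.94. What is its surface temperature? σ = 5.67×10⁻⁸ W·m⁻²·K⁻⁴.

Steady state: internal power = radiated power, P = εσA T⁴.
Radiating area A = 2·2.05 = 4.100 m².
T⁴ = P/(εσA) = 2010/(0.94·5.67×10⁻⁸·4.100) = 9.198×10⁹ K⁴.
T = (9.198×10⁹)^(1/4).

T ≈ 310 K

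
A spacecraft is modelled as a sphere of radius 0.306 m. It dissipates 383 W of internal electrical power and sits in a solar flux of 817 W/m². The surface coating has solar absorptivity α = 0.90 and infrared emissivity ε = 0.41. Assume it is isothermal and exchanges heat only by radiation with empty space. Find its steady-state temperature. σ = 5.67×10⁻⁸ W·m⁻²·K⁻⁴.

At steady state, absorbed solar power + internal power = radiated power.
Absorbed: α·S·A_cross = 0.90·817·0.2942 = 216.3 W (cross-section πr²).
Total input = 216.3 + 383 = 599.3 W.
Radiated: εσ·A_surf·T⁴ with A_surf = 4πr² = 1.177 m².
T⁴ = 599.3/(0.41·5.67×10⁻⁸·1.177) = 2.191×10¹⁰ K⁴.

T ≈ 385 K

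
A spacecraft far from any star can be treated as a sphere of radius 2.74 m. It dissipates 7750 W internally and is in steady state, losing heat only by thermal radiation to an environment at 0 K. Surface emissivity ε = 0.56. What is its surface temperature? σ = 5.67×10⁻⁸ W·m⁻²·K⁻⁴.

Steady state: internal power = radiated power, P = εσA T⁴.
Radiating area A = 4πr² = 94.34 m².
T⁴ = P/(εσA) = 7750/(0.56·5.67×10⁻⁸·94.34) = 2.587×10⁹ K⁴.
T = (2.587×10⁹)^(1/4).

T ≈ 226 K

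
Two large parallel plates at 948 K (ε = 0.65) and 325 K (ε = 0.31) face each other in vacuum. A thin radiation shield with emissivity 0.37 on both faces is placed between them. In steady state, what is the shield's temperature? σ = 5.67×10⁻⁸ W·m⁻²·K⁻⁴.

T_s ≈ 837 K

In steady state the net flux on the hot side equals that on the cold side.
σ(T₁⁴−T_s⁴)/D₁ = σ(T_s⁴−T₂⁴)/D₂, with D₁ = 1/ε₁+1/ε_s−1 = 3.241, D₂ = 1/ε_s+1/ε₂−1 = 4.929.
Solve for T_s⁴: T_s⁴ = (D₂·T₁⁴ + D₁·T₂⁴)/(D₁+D₂) = 4.917×10¹¹ K⁴.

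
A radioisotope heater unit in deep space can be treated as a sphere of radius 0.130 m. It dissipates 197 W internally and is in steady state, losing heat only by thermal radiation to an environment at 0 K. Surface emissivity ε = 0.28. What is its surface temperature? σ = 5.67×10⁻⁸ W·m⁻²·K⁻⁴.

Steady state: internal power = radiated power, P = εσA T⁴.
Radiating area A = 4πr² = 0.2124 m².
T⁴ = P/(εσA) = 197/(0.28·5.67×10⁻⁸·0.2124) = 5.843×10¹⁰ K⁴.
T = (5.843×10¹⁰)^(1/4).

T ≈ 492 K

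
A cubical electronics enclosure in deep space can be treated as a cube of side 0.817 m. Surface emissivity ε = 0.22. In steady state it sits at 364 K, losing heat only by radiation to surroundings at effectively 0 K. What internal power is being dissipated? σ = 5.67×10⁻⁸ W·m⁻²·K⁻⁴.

Steady state: P = εσA T⁴.
A = 6L² = 4.005 m²; T⁴ = (364)⁴ = 1.756×10¹⁰ K⁴.
P = 0.22 × 5.67×10⁻⁸ × 4.005 × 1.756×10¹⁰.

P ≈ 877 W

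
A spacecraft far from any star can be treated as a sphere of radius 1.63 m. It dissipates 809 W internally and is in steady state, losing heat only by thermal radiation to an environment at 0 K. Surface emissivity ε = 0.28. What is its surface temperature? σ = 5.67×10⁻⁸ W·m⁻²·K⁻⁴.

T ≈ 198 K

Steady state: internal power = radiated power, P = εσA T⁴.
Radiating area A = 4πr² = 33.39 m².
T⁴ = P/(εσA) = 809/(0.28·5.67×10⁻⁸·33.39) = 1.526×10⁹ K⁴.
T = (1.526×10⁹)^(1/4).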